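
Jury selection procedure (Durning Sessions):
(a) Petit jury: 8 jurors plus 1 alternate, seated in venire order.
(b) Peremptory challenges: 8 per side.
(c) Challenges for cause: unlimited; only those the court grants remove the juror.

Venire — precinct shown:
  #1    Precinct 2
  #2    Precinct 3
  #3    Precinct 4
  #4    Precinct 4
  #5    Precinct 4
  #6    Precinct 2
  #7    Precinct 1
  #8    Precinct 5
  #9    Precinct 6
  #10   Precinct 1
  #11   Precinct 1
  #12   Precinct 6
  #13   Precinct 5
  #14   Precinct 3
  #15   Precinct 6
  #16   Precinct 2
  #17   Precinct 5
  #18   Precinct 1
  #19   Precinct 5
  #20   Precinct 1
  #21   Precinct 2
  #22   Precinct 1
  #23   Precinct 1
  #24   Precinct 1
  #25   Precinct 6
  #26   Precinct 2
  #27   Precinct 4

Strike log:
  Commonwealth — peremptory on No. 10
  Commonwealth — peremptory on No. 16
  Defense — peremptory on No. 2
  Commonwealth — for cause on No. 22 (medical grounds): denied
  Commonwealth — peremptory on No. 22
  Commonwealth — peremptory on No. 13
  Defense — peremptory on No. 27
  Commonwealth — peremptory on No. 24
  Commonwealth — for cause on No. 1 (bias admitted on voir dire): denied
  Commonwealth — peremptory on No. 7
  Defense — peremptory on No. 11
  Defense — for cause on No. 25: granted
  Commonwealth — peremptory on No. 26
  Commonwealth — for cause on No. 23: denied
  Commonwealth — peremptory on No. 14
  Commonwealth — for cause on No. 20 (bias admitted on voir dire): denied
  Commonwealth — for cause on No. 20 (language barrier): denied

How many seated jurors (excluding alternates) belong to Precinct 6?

Removed: #2, #7, #10, #11, #13, #14, #16, #22, #24, #25, #26, #27.
Seated jurors 1–8: #1, #3, #4, #5, #6, #8, #9, #12 (alternates #15 not counted).
Of those, in Precinct 6: #9, #12 → 2.

2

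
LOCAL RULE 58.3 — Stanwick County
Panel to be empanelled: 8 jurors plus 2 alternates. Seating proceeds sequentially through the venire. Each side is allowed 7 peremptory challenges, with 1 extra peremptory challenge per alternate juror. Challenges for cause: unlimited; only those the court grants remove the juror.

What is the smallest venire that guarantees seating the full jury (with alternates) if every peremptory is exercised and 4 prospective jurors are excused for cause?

32

Seats to fill: 8 + 2 alternates = 10.
Peremptories: 7 + 1×2 = 9 per side × 2 sides = 18.
For-cause removals: 4.
Minimum venire: 10 + 18 + 4 = 32.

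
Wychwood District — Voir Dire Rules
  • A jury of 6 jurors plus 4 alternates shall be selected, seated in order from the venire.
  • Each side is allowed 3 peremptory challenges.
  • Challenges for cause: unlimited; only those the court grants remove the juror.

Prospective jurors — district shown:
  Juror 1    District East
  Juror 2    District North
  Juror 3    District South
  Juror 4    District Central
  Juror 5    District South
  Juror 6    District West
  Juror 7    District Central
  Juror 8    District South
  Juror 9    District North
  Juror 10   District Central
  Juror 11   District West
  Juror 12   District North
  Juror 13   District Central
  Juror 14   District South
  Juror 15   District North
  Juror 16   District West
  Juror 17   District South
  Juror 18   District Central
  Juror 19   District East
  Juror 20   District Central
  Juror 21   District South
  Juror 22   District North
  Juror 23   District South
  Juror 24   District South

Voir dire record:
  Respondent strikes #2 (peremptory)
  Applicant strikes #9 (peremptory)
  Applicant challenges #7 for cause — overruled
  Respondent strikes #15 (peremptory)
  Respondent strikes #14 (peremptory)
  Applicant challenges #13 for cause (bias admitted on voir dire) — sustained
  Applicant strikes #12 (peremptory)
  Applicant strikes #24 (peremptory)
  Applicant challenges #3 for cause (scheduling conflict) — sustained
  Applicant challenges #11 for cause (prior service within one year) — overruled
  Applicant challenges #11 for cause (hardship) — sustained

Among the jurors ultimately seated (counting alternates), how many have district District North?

Removed: #2, #3, #9, #11, #12, #13, #14, #15, #24.
Seated (10 incl. alternates): #1, #4, #5, #6, #7, #8, #10, #16, #17, #18.
None of those are in District North → 0.

0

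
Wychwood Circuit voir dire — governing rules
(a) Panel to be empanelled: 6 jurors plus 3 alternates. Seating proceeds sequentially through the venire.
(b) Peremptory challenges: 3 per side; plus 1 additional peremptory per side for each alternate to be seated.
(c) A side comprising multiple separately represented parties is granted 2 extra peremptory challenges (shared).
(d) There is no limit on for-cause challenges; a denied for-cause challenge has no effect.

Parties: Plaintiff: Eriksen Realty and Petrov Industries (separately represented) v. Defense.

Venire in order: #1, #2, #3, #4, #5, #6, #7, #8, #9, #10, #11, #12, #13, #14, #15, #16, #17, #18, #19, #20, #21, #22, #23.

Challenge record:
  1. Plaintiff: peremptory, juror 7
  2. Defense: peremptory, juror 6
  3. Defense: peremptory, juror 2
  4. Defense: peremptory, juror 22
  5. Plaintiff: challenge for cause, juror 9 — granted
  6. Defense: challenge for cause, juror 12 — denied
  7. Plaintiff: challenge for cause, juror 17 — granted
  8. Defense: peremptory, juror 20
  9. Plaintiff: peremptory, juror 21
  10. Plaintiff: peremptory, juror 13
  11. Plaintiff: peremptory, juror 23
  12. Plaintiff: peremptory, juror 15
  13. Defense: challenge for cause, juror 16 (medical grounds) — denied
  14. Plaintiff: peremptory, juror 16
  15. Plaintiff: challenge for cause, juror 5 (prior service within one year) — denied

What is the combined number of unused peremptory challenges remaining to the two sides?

4

Plaintiff allotment: 3 base + 1 × 3 alternates + 2 multi-party = 8. Defense allotment: 3 base + 1 × 3 alternates = 6.
Plaintiff peremptories used: #7, #21, #13, #23, #15, #16 — 6 (for-cause on #9, #17, #5 don't count).
Defense peremptories used: #6, #2, #22, #20 — 4 (for-cause on #12, #16 don't count).
Remaining: (8 − 6) + (6 − 4) = 4.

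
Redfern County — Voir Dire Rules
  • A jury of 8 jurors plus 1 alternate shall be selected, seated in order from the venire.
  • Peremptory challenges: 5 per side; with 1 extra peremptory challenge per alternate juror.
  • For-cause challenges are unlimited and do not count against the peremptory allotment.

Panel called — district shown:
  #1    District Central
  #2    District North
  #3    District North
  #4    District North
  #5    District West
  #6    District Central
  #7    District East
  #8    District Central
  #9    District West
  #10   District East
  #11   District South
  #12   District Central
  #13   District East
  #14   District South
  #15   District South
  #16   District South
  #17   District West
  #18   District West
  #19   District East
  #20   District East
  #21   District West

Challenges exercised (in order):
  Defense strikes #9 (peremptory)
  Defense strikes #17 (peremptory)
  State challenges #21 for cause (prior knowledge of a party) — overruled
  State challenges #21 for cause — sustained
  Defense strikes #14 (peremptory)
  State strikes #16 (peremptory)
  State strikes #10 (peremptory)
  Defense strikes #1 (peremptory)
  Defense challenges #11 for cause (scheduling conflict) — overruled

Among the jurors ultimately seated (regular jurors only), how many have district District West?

Removed: #1, #9, #10, #14, #16, #17, #21.
Seated jurors 1–8: #2, #3, #4, #5, #6, #7, #8, #11 (alternates #12 not counted).
Of those, in District West: #5 → 1.

1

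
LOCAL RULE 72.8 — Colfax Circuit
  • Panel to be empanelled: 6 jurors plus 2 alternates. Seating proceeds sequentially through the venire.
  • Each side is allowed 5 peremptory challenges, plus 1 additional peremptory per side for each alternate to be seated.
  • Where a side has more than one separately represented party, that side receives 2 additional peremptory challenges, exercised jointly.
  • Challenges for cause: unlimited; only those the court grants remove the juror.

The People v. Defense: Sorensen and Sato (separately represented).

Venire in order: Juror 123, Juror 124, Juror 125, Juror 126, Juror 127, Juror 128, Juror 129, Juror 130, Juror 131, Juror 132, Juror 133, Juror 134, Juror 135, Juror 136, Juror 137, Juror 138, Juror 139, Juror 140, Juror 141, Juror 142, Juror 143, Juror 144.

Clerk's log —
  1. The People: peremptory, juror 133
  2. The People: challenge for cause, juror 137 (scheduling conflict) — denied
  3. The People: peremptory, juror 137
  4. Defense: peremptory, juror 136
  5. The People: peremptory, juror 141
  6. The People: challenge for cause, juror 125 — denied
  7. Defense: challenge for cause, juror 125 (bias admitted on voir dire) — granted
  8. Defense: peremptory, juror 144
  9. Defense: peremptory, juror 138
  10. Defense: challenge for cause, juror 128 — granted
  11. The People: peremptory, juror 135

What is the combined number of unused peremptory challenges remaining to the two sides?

9

The People allotment: 5 base + 1 × 2 alternates = 7. Defense allotment: 5 base + 1 × 2 alternates + 2 multi-party = 9.
The People peremptories used: #133, #137, #141, #135 — 4 (for-cause on #137, #125 don't count).
Defense peremptories used: #136, #144, #138 — 3 (for-cause on #125, #128 don't count).
Remaining: (7 − 4) + (9 − 3) = 9.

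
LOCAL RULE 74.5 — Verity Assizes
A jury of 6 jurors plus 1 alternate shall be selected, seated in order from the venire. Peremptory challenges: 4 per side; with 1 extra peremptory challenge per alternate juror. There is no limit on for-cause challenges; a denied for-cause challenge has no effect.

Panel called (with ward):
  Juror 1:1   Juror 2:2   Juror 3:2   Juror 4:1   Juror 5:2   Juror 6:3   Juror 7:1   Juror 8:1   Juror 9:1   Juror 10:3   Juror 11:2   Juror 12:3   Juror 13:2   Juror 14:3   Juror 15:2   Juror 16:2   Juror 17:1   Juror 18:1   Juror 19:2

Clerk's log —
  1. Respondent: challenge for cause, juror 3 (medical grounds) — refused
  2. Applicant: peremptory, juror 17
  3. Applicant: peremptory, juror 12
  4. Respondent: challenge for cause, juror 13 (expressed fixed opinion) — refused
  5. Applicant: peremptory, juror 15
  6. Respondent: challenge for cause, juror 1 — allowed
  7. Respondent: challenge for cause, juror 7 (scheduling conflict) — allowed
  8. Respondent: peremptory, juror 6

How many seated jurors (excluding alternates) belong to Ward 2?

3

Removed: #1, #6, #7, #12, #15, #17.
Seated jurors 1–6: #2, #3, #4, #5, #8, #9 (alternates #10 not counted).
Of those, in Ward 2: #2, #3, #5 → 3.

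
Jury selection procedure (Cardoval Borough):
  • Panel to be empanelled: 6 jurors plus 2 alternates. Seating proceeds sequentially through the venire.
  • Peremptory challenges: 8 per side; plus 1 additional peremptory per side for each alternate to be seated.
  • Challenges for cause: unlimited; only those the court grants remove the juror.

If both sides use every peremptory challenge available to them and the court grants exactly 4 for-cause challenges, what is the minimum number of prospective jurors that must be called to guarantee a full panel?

32

Seats to fill: 6 + 2 alternates = 8.
Peremptories: 8 + 1×2 = 10 per side × 2 sides = 20.
For-cause removals: 4.
Minimum venire: 8 + 20 + 4 = 32.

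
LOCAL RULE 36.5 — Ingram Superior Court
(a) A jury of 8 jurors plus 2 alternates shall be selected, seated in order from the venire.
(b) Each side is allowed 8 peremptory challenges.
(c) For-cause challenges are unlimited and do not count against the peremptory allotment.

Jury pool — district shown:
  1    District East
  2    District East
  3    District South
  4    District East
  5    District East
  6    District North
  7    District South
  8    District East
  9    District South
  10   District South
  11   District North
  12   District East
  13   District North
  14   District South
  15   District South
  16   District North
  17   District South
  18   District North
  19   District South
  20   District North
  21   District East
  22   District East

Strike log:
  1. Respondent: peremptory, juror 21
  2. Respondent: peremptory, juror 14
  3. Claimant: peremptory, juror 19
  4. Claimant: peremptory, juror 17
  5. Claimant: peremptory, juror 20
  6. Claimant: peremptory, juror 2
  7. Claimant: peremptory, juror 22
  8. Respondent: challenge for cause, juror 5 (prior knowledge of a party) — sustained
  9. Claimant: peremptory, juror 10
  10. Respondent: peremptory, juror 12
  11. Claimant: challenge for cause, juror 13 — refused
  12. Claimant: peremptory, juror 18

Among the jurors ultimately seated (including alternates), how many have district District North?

3

Removed: #2, #5, #10, #12, #14, #17, #18, #19, #20, #21, #22.
Seated (10 incl. alternates): #1, #3, #4, #6, #7, #8, #9, #11, #13, #15.
Of those, in District North: #6, #11, #13 → 3.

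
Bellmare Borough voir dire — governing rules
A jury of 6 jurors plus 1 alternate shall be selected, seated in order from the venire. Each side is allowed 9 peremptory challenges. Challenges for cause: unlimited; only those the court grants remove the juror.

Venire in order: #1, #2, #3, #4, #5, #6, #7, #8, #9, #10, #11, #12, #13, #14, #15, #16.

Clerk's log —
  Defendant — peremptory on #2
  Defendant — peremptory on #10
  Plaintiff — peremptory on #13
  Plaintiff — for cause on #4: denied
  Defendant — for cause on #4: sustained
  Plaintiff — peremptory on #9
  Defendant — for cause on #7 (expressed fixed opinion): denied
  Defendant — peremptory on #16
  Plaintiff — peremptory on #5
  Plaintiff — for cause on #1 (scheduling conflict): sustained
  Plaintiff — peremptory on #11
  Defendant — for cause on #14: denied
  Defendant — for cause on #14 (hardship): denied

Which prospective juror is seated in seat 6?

Removed: #1, #2, #4, #5, #9, #10, #11, #13, #16. (#7, #14 stay — for-cause denied.)
Seating in order: seats 1–6 → #3, #6, #7, #8, #12, #14; alternates → #15.
So seat 6 is #14.

14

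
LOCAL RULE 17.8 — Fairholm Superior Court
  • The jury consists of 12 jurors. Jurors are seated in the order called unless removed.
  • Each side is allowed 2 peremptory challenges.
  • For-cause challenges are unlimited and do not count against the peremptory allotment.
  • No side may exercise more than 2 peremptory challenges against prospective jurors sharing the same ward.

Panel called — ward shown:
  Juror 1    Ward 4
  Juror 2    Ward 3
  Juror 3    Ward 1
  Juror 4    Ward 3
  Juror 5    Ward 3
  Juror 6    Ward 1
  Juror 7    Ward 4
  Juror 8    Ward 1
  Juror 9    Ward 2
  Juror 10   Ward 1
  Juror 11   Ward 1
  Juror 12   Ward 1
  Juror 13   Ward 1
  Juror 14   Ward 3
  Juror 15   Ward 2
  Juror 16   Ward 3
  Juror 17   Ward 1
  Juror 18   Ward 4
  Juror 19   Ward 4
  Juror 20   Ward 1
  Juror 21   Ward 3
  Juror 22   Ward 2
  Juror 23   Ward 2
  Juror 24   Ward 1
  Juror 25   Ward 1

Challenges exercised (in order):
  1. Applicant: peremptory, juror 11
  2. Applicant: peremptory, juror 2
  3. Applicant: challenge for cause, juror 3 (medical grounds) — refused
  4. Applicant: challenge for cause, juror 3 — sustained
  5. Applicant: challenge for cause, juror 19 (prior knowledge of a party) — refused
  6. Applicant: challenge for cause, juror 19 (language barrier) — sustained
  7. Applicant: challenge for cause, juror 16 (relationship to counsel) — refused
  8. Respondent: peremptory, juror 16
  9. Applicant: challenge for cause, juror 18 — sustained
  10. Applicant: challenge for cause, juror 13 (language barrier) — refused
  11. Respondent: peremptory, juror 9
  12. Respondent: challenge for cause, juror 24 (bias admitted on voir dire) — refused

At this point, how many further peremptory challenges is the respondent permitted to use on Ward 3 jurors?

Respondent peremptories so far: #16, #9 — 2 of 2 used, 0 left overall.
Against Ward 3: #16 — 1 used; per-ward cap 2 leaves 1.
Binding limit: min(0, 1) = 0.

0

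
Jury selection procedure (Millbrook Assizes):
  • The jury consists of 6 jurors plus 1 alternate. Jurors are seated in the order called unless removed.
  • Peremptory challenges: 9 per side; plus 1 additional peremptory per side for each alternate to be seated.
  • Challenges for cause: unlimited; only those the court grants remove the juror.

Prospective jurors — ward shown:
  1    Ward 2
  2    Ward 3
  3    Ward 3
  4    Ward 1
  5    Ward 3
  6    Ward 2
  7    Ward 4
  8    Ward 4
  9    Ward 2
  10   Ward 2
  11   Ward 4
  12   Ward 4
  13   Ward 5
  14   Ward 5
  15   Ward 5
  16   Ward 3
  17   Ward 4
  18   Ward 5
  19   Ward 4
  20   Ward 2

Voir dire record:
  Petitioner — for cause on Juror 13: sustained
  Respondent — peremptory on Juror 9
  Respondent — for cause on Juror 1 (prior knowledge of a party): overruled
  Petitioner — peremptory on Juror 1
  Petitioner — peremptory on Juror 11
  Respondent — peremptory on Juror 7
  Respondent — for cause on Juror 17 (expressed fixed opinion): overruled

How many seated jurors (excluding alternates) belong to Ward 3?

3

Removed: #1, #7, #9, #11, #13.
Seated jurors 1–6: #2, #3, #4, #5, #6, #8 (alternates #10 not counted).
Of those, in Ward 3: #2, #3, #5 → 3.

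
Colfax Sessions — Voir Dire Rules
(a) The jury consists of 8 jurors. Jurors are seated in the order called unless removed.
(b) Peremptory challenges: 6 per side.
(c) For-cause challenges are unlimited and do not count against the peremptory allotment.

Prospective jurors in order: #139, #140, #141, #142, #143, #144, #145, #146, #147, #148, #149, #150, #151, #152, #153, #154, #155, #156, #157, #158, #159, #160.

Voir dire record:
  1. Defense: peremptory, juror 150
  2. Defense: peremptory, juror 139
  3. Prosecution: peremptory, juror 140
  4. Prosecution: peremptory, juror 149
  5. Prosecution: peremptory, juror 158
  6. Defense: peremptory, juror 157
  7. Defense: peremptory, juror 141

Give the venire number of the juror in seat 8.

151

Removed: #139, #140, #141, #149, #150, #157, #158.
Seating in order: seats 1–8 → #142, #143, #144, #145, #146, #147, #148, #151.
So seat 8 is #151.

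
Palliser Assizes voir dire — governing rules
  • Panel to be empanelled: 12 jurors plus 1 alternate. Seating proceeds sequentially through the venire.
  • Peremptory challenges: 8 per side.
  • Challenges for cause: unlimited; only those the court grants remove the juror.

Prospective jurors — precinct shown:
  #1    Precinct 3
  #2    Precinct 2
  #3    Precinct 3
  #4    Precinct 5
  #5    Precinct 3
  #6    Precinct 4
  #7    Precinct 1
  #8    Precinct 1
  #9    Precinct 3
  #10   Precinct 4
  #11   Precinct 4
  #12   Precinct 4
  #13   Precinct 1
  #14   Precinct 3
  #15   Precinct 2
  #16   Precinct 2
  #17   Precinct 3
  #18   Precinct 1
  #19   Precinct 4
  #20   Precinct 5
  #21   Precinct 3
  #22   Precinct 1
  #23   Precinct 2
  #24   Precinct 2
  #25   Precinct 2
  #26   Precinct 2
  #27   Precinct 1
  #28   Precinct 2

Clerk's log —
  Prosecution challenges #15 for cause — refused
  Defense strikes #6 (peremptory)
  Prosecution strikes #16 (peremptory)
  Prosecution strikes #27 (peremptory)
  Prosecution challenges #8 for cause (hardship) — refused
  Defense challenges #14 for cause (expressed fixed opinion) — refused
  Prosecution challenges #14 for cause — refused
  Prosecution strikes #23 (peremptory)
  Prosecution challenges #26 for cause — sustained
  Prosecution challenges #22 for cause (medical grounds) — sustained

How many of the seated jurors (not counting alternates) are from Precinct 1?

3

Removed: #6, #16, #22, #23, #26, #27.
Seated jurors 1–12: #1, #2, #3, #4, #5, #7, #8, #9, #10, #11, #12, #13 (alternates #14 not counted).
Of those, in Precinct 1: #7, #8, #13 → 3.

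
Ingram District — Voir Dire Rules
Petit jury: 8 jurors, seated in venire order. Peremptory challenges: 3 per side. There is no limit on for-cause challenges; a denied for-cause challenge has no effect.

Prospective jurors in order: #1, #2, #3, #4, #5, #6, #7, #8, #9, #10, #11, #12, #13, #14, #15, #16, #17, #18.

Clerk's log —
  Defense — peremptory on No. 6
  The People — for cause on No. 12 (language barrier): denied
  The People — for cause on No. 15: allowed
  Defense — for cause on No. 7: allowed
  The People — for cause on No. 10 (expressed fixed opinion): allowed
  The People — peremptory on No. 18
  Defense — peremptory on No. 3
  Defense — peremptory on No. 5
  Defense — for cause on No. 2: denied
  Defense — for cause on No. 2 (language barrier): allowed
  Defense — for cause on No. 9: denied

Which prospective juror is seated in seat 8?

Removed: #2, #3, #5, #6, #7, #10, #15, #18. (#9, #12 stay — for-cause denied.)
Filling seats in venire order through position 8: #1, #4, #8, #9, #11, #12, #13, #14.
So seat 8 is #14.

14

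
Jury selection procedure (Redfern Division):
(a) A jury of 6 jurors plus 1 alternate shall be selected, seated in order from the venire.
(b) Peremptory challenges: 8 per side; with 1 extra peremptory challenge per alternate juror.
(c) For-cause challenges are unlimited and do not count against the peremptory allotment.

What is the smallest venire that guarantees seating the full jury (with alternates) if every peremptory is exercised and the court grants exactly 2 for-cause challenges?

Seats to fill: 6 + 1 alternates = 7.
Peremptories: 8 + 1×1 = 9 per side × 2 sides = 18.
For-cause removals: 2.
Minimum venire: 7 + 18 + 2 = 27.

27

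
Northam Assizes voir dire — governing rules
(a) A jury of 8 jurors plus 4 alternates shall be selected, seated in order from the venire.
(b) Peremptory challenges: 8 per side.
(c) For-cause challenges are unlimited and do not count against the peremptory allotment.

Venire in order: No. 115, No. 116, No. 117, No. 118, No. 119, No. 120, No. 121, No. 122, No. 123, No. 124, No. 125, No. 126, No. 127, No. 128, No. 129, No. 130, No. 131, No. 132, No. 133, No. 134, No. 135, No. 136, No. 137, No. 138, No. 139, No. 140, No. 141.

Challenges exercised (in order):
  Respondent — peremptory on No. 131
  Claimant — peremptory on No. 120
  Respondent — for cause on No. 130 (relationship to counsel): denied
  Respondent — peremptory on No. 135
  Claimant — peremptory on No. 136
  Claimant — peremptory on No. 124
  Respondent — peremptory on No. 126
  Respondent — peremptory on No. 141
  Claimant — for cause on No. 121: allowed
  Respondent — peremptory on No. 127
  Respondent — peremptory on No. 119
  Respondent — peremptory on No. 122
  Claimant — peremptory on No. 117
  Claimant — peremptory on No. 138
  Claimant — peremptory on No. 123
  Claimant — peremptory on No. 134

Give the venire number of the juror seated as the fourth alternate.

Removed: #117, #119, #120, #121, #122, #123, #124, #126, #127, #131, #134, #135, #136, #138, #141. (#130 stays — for-cause denied.)
Seating in order: seats 1–8 → #115, #116, #118, #125, #128, #129, #130, #132; alternates → #133, #137, #139, #140.
So alternate 4 is #140.

140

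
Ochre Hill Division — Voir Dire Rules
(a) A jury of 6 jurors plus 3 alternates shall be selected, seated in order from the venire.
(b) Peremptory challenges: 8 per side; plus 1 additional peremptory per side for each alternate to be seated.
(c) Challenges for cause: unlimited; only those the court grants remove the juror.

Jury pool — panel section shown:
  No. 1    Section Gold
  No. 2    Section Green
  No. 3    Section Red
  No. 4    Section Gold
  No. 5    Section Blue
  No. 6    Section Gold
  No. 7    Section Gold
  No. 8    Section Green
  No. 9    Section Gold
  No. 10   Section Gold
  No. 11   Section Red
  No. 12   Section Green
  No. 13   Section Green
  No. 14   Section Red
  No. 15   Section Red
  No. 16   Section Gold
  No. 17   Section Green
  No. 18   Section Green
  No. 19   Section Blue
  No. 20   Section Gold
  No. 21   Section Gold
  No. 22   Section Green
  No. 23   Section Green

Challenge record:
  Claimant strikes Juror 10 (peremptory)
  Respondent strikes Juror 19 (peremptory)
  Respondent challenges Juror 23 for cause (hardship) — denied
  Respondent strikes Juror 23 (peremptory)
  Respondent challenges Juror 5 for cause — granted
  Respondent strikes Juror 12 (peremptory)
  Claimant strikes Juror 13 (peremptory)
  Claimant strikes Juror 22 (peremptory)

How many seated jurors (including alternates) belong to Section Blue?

Removed: #5, #10, #12, #13, #19, #22, #23.
Seated (9 incl. alternates): #1, #2, #3, #4, #6, #7, #8, #9, #11.
None of those are in Section Blue → 0.

0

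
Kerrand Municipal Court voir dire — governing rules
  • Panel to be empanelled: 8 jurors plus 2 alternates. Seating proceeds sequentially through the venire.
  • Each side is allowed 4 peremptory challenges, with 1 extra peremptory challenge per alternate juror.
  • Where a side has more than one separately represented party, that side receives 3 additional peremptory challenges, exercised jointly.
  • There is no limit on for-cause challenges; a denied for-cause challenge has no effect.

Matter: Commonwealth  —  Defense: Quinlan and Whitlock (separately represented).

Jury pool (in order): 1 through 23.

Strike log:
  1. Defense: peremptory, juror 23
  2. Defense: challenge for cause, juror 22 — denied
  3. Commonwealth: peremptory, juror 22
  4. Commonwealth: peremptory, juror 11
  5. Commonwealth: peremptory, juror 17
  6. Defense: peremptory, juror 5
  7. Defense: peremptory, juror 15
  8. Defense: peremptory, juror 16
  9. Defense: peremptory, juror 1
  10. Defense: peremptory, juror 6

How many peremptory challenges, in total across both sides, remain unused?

6

Commonwealth allotment: 4 base + 1 × 2 alternates = 6. Defense allotment: 4 base + 1 × 2 alternates + 3 multi-party = 9.
Commonwealth peremptories used: #22, #11, #17 — 3.
Defense peremptories used: #23, #5, #15, #16, #1, #6 — 6 (the for-cause on #22 doesn't count).
Remaining: (6 − 3) + (9 − 6) = 6.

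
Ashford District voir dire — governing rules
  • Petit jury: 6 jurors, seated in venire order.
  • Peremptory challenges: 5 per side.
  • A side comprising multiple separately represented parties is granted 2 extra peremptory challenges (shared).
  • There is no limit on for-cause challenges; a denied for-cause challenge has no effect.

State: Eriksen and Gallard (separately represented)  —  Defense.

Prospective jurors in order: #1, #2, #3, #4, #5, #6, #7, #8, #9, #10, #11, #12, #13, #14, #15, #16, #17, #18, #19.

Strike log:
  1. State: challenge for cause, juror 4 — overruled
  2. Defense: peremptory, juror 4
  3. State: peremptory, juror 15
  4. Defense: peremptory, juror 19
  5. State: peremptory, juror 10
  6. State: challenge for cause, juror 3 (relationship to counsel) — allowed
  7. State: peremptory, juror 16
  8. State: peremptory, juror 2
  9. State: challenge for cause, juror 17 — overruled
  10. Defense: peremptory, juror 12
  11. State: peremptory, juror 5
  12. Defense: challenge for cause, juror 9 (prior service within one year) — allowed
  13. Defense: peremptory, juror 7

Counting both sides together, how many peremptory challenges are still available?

State allotment: 5 base + 2 multi-party = 7. Defense allotment: 5.
State peremptories used: #15, #10, #16, #2, #5 — 5 (for-cause on #4, #3, #17 don't count).
Defense peremptories used: #4, #19, #12, #7 — 4 (the for-cause on #9 doesn't count).
Remaining: (7 − 5) + (5 − 4) = 3.

3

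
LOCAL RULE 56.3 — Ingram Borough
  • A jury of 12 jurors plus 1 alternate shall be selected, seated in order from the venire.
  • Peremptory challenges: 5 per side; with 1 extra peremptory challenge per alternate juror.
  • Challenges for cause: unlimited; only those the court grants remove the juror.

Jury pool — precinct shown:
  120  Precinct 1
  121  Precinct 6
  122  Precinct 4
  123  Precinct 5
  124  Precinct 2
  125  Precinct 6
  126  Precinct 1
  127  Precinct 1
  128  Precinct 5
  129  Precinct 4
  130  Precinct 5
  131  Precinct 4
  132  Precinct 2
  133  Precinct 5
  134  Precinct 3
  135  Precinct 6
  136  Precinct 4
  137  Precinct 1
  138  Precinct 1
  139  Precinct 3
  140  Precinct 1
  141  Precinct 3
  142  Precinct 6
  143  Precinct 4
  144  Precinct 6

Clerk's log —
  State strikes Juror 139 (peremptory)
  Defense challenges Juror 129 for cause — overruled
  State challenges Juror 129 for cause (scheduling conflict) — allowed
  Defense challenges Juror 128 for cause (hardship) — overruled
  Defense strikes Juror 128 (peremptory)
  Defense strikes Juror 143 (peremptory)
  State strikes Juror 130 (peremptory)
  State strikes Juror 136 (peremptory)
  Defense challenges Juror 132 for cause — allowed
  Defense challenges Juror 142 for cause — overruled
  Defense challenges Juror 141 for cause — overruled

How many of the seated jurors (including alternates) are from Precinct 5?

Removed: #128, #129, #130, #132, #136, #139, #143.
Seated (13 incl. alternates): #120, #121, #122, #123, #124, #125, #126, #127, #131, #133, #134, #135, #137.
Of those, in Precinct 5: #123, #133 → 2.

2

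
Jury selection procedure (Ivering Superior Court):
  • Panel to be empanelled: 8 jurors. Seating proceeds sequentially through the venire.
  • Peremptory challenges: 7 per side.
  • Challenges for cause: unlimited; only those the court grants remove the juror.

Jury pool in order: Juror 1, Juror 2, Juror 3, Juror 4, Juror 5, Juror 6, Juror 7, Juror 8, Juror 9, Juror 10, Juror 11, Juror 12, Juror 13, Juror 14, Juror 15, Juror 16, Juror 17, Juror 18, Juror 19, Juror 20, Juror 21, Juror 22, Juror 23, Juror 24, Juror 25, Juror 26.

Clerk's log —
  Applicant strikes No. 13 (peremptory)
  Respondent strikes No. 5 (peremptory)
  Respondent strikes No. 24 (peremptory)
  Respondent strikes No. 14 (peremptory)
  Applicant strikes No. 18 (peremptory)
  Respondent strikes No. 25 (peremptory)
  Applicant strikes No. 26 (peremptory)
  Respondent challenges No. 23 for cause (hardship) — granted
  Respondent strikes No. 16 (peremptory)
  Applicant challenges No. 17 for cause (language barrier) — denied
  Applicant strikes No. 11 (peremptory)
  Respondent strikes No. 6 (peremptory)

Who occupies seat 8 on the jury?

Removed: #5, #6, #11, #13, #14, #16, #18, #23, #24, #25, #26. (#17 stays — for-cause denied.)
Seating in order: seats 1–8 → #1, #2, #3, #4, #7, #8, #9, #10.
So seat 8 is #10.

10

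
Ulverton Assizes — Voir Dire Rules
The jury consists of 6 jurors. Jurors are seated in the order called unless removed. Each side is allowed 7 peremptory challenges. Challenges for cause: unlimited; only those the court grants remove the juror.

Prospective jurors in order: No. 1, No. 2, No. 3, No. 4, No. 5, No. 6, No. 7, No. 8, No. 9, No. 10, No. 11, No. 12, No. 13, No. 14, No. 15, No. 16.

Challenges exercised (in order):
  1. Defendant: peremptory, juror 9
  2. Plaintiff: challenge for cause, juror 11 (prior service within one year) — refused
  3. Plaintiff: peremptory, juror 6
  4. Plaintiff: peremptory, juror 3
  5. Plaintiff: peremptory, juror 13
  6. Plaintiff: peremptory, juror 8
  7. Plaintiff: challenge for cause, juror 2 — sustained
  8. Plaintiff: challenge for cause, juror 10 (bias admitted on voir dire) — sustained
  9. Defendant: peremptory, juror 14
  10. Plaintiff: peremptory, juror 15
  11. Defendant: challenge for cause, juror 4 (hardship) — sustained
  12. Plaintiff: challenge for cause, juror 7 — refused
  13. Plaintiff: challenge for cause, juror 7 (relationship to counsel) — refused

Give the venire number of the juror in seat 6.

16

Removed: #2, #3, #4, #6, #8, #9, #10, #13, #14, #15. (#7, #11 stay — for-cause denied.)
Seating in order: seats 1–6 → #1, #5, #7, #11, #12, #16.
So seat 6 is #16.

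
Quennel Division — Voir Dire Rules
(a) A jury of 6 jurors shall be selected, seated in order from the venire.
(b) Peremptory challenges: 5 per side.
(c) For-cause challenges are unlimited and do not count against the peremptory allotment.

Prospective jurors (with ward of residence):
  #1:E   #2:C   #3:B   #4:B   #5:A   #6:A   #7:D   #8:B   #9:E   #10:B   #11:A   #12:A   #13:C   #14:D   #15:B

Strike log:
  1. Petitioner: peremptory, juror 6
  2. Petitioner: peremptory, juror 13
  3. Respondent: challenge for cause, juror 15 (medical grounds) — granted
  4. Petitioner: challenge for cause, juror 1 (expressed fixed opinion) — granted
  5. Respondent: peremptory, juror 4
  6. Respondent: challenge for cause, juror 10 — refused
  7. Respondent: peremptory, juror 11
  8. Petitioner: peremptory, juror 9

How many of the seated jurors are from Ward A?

1

Removed: #1, #4, #6, #9, #11, #13, #15.
Seated jurors 1–6: #2, #3, #5, #7, #8, #10.
Of those, in Ward A: #5 → 1.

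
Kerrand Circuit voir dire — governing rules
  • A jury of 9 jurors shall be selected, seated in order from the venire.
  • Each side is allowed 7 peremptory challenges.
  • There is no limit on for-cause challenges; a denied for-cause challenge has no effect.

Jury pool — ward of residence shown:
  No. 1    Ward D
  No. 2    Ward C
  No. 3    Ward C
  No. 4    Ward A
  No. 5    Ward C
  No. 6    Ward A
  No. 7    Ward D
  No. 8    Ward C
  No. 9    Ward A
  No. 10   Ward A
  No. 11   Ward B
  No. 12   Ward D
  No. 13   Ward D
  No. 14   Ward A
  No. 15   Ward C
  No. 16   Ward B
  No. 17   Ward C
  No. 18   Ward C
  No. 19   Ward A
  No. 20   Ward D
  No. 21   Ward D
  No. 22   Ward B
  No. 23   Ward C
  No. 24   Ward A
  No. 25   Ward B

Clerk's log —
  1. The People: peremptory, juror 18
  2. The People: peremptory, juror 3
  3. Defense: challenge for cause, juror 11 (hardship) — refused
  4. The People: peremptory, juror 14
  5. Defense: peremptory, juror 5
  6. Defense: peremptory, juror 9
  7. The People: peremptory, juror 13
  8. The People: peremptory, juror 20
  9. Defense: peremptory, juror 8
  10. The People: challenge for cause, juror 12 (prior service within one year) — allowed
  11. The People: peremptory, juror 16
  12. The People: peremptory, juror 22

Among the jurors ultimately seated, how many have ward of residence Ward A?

3

Removed: #3, #5, #8, #9, #12, #13, #14, #16, #18, #20, #22.
Seated jurors 1–9: #1, #2, #4, #6, #7, #10, #11, #15, #17.
Of those, in Ward A: #4, #6, #10 → 3.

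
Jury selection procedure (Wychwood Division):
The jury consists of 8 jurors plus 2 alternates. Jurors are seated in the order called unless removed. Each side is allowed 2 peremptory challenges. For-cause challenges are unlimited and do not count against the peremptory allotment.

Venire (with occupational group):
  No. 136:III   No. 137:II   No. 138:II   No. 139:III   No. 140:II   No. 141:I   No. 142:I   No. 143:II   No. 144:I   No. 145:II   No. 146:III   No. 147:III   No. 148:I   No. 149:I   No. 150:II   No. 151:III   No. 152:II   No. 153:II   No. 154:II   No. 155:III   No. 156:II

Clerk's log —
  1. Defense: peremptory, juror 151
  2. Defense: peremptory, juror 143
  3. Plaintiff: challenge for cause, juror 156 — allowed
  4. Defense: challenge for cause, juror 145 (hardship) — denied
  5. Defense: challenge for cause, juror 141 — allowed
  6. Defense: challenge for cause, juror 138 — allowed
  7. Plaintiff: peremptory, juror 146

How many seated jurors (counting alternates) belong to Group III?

3

Removed: #138, #141, #143, #146, #151, #156.
Seated (10 incl. alternates): #136, #137, #139, #140, #142, #144, #145, #147, #148, #149.
Of those, in Group III: #136, #139, #147 → 3.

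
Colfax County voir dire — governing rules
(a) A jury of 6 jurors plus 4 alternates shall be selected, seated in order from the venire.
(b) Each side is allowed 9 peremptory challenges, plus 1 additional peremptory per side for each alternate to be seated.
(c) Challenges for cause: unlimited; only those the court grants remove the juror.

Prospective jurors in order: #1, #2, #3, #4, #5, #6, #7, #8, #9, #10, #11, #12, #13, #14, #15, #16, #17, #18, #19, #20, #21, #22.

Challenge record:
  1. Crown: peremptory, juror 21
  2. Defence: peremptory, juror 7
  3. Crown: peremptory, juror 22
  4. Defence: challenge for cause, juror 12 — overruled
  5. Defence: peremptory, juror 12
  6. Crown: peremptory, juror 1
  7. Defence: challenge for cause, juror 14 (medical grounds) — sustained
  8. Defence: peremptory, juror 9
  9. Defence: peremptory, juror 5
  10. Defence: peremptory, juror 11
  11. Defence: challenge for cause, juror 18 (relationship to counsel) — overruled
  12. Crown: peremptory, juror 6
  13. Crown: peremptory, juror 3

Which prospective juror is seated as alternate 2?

17

Removed: #1, #3, #5, #6, #7, #9, #11, #12, #14, #21, #22. (#18 stays — for-cause denied.)
Filling seats in venire order through position 8: #2, #4, #8, #10, #13, #15, #16, #17.
So alternate 2 is #17.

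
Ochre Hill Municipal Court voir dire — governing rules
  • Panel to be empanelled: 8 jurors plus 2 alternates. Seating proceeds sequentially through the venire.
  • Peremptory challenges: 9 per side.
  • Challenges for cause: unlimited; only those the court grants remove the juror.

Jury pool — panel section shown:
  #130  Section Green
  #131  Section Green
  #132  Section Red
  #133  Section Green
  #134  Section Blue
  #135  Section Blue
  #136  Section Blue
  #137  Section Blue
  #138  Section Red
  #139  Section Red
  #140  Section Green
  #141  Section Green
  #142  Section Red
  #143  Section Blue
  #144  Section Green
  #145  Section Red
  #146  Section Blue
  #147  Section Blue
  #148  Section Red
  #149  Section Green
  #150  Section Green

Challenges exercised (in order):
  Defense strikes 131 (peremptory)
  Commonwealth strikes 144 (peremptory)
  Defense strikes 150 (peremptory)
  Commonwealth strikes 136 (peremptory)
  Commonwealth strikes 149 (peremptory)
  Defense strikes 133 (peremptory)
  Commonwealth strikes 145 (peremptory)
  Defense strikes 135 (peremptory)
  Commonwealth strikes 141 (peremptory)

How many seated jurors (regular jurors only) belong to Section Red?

4

Removed: #131, #133, #135, #136, #141, #144, #145, #149, #150.
Seated jurors 1–8: #130, #132, #134, #137, #138, #139, #140, #142 (alternates #143, #146 not counted).
Of those, in Section Red: #132, #138, #139, #142 → 4.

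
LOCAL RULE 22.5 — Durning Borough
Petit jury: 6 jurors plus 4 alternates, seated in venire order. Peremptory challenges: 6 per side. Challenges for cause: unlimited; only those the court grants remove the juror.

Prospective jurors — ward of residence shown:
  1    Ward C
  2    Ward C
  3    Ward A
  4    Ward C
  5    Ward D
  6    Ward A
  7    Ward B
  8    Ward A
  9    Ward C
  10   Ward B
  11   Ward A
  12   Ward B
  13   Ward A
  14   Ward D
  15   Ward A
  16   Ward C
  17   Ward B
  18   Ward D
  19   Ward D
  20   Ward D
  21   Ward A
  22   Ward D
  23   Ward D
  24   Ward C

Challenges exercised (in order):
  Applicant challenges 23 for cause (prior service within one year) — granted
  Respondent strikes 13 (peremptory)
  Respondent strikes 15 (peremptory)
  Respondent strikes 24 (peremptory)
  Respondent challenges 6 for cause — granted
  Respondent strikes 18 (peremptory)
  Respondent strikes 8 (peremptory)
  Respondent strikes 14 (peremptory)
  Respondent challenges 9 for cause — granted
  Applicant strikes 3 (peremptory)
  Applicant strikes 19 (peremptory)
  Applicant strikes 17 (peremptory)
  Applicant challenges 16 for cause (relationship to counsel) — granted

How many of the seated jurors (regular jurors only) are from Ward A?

Removed: #3, #6, #8, #9, #13, #14, #15, #16, #17, #18, #19, #23, #24.
Seated jurors 1–6: #1, #2, #4, #5, #7, #10 (alternates #11, #12, #20, #21 not counted).
None of those are in Ward A → 0.

0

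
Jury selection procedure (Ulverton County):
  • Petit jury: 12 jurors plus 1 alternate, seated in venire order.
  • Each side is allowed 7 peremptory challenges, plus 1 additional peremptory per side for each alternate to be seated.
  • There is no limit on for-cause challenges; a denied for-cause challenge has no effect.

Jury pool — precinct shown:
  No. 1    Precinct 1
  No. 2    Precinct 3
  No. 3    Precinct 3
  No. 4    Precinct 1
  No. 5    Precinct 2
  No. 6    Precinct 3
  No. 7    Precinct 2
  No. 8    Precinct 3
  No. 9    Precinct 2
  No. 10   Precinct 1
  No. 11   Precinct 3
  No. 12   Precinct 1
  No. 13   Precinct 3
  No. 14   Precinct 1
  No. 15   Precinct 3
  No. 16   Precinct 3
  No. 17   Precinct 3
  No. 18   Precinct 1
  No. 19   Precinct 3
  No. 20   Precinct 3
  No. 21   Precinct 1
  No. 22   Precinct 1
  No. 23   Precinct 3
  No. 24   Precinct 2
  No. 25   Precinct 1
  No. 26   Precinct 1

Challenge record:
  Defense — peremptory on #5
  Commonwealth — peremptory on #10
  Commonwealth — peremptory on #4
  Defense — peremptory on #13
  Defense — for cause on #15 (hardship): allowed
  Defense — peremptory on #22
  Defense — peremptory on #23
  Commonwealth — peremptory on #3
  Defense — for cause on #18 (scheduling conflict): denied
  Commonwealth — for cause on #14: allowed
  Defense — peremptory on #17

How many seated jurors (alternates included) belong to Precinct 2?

2

Removed: #3, #4, #5, #10, #13, #14, #15, #17, #22, #23.
Seated (13 incl. alternates): #1, #2, #6, #7, #8, #9, #11, #12, #16, #18, #19, #20, #21.
Of those, in Precinct 2: #7, #9 → 2.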